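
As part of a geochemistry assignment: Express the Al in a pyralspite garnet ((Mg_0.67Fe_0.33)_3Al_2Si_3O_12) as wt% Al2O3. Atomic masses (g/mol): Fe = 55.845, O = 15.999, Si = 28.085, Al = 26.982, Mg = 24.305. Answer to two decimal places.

Formula mass = 434.347 g/mol.
2 Al → 1.0000 mol Al2O3 per formula unit; M(Al2O3) = 101.961, so Al2O3 mass = 101.961 g.
101.961/434.347 × 100 = 23.47 wt%.

23.47 wt%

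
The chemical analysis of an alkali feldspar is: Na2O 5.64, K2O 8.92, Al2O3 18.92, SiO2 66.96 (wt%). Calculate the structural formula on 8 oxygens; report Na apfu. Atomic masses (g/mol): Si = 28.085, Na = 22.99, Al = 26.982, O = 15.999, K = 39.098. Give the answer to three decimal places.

Na2O: 5.64/61.979 = 0.09100 mol → 0.18200 mol Na, 0.09100 mol O.
K2O: 8.92/94.195 = 0.09470 mol → 0.18940 mol K, 0.09470 mol O.
Al2O3: 18.92/101.961 = 0.18556 mol → 0.37112 mol Al, 0.55668 mol O.
SiO2: 66.96/60.083 = 1.11446 mol → 1.11446 mol Si, 2.22892 mol O.
Total oxygen = 2.97130 mol. Normalization factor = 8/2.97130 = 2.69242.
Na per 8 O = 0.18200 × 2.69242 = 0.490.

0.490 Na apfu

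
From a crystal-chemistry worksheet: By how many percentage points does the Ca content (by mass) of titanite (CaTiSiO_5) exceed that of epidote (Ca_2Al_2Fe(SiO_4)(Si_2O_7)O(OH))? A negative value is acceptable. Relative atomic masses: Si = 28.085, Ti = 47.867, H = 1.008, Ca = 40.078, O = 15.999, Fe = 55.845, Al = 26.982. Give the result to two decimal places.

M(CaTiSiO_5) = 196.025 g/mol, so wt% Ca = 40.078/196.025 × 100 = 20.45%.
M(Ca_2Al_2Fe(SiO_4)(Si_2O_7)O(OH)) = 483.215 g/mol, so wt% Ca = 80.156/483.215 × 100 = 16.59%.
20.45 − 16.59 = 3.86 pp.

3.86 percentage points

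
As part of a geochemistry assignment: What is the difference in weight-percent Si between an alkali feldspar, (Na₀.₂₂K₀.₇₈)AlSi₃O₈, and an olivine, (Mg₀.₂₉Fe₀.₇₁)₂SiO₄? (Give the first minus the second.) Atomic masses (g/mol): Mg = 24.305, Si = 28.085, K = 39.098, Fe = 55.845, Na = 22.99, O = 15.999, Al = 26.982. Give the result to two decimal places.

15.52 percentage points

Si in (Na₀.₂₂K₀.₇₈)AlSi₃O₈: molar mass 274.783 g/mol; 3×28.085 = 84.255 g → 30.66 wt%.
Si in (Mg₀.₂₉Fe₀.₇₁)₂SiO₄: molar mass 185.478 g/mol; 1×28.085 = 28.085 g → 15.14 wt%.
Difference = 30.66 − 15.14 = 15.52 percentage points.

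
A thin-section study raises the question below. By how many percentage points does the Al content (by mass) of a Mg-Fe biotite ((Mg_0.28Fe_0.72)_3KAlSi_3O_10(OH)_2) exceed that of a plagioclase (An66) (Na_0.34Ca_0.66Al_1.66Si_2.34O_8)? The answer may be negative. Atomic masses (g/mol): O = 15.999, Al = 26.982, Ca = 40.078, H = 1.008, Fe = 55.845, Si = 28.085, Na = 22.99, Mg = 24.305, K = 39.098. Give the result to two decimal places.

-10.86 percentage points

Al in (Mg_0.28Fe_0.72)_3KAlSi_3O_10(OH)_2: molar mass 485.380 g/mol; 1×26.982 = 26.982 g → 5.56 wt%.
Al in Na_0.34Ca_0.66Al_1.66Si_2.34O_8: molar mass 272.769 g/mol; 1.66×26.982 = 44.790 g → 16.42 wt%.
Difference = 5.56 − 16.42 = -10.86 percentage points.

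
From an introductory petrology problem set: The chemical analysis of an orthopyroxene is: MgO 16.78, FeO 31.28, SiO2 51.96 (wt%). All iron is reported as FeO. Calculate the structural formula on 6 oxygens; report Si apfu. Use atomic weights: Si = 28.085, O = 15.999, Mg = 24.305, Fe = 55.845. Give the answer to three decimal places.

16.78 wt% MgO ÷ 40.304 g/mol = 0.41634 mol, giving 0.41634 Mg and 0.41634 O.
31.28 wt% FeO ÷ 71.844 g/mol = 0.43539 mol, giving 0.43539 Fe and 0.43539 O.
51.96 wt% SiO2 ÷ 60.083 g/mol = 0.86480 mol, giving 0.86480 Si and 1.72960 O.
Oxygen sums to 2.58133; scaling by 6/2.58133 = 2.32438 puts the formula on 6 O.
Si: 0.86480 × 2.32438 = 2.010 atoms per formula unit.

2.010 Si apfu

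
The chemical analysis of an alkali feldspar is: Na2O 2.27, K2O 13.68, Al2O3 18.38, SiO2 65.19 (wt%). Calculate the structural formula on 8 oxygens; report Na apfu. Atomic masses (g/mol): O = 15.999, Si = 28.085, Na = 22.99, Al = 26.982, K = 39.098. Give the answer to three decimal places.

0.203 Na apfu

Na2O: 2.27/61.979 = 0.03663 mol → 0.07326 mol Na, 0.03663 mol O.
K2O: 13.68/94.195 = 0.14523 mol → 0.29046 mol K, 0.14523 mol O.
Al2O3: 18.38/101.961 = 0.18027 mol → 0.36054 mol Al, 0.54081 mol O.
SiO2: 65.19/60.083 = 1.08500 mol → 1.08500 mol Si, 2.17000 mol O.
Total oxygen = 2.89267 mol. Normalization factor = 8/2.89267 = 2.76561.
Na per 8 O = 0.07326 × 2.76561 = 0.203.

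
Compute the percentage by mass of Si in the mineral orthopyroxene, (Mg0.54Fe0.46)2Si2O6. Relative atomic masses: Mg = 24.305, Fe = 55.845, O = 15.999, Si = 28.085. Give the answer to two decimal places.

24.44 mass %

M((Mg0.54Fe0.46)2Si2O6) = 229.791 g/mol.
Si contributes 2 × 28.085 = 56.170 g per mole.
56.170/229.791 = 0.2444 → 24.44%.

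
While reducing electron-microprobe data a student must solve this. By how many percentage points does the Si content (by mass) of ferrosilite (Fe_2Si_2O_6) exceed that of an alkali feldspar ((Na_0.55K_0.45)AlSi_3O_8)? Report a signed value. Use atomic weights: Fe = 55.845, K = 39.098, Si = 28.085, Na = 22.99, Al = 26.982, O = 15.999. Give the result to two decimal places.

Si in Fe_2Si_2O_6: molar mass 263.854 g/mol; 2×28.085 = 56.170 g → 21.29 wt%.
Si in (Na_0.55K_0.45)AlSi_3O_8: molar mass 269.468 g/mol; 3×28.085 = 84.255 g → 31.27 wt%.
Difference = 21.29 − 31.27 = -9.98 percentage points.

-9.98 percentage points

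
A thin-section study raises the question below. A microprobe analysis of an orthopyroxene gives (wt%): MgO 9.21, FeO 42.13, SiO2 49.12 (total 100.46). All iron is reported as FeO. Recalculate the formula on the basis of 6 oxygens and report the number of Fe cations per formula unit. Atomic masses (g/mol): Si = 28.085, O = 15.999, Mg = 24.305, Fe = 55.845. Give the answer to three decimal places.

MgO: 9.21/40.304 = 0.22851 mol → 0.22851 mol Mg, 0.22851 mol O.
FeO: 42.13/71.844 = 0.58641 mol → 0.58641 mol Fe, 0.58641 mol O.
SiO2: 49.12/60.083 = 0.81754 mol → 0.81754 mol Si, 1.63508 mol O.
Total oxygen = 2.45000 mol. Normalization factor = 6/2.45000 = 2.44898.
Fe per 6 O = 0.58641 × 2.44898 = 1.436.

1.436 Fe apfu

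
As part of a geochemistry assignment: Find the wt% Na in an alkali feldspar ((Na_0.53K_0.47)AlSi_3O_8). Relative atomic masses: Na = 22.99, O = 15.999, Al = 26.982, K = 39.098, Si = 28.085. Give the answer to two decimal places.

Molar mass of (Na_0.53K_0.47)AlSi_3O_8: 0.53*22.99 + 0.47*39.098 + 1*26.982 + 3*28.085 + 8*15.999 = 269.790 g/mol.
Mass of Na per formula unit: 0.53 × 22.99 = 12.185 g.
Weight fraction Na = 12.185 / 269.790 = 0.0452.

4.52 wt%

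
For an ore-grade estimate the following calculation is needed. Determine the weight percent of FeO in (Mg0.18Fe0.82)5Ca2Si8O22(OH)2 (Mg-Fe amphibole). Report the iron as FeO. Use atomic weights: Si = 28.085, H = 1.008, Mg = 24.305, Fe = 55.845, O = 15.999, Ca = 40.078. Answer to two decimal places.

M((Mg0.18Fe0.82)5Ca2Si8O22(OH)2) = 941.667 g/mol; M(FeO) = 71.844 g/mol.
Moles FeO per formula unit = 4.10 Fe ÷ 1 = 4.1000.
FeO fraction = (4.1000 × 71.844) / 941.667 = 294.560/941.667 = 0.3128.

31.28 wt%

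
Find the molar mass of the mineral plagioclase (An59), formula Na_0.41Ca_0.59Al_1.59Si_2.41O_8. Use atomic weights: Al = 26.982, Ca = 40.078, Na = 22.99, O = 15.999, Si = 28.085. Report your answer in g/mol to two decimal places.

The formula mass is the sum 0.41*22.99 + 0.59*40.078 + 1.59*26.982 + 2.41*28.085 + 8*15.999.

271.65 g/mol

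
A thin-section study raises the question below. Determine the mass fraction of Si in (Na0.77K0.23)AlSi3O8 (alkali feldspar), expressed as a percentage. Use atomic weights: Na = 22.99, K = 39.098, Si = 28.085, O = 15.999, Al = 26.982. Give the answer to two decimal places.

31.68 wt%

Formula mass = 0.77*22.99 + 0.23*39.098 + 1*26.982 + 3*28.085 + 8*15.999 = 265.924 g/mol, of which 84.255 g is Si.
So Si makes up 84.255/265.924 = 0.3168 of the mass, i.e. 31.68%.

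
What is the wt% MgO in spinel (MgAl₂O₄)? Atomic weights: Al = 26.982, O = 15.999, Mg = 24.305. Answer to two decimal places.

Molar mass of MgAl₂O₄ = 1·24.305 + 2·26.982 + 4·15.999 = 142.265 g/mol.
Each formula unit contains 1 Mg, equivalent to 1/1 = 1.0000 mol MgO.
M(MgO) = 1×24.305 + 1×15.999 = 40.304 g/mol.
Mass of MgO per formula unit = 1.0000 × 40.304 = 40.304 g.
MgO wt% = 40.304 / 142.265 × 100 = 28.33%.

28.33 wt%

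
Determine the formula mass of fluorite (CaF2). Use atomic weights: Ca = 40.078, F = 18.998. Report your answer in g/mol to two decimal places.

78.07 g/mol

The formula mass is the sum 1(40.078) + 2(18.998).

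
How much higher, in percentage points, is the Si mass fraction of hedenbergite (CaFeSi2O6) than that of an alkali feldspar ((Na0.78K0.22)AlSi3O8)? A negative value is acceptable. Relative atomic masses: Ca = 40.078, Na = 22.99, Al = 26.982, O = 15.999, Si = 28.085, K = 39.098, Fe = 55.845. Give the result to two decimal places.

-9.06 percentage points

First mineral: 56.170 g Si in 248.087 g formula = 22.64 wt% Si.
Second mineral: 84.255 g Si in 265.763 g formula = 31.70 wt% Si.
22.64% − 31.70% gives a difference of -9.06 percentage points.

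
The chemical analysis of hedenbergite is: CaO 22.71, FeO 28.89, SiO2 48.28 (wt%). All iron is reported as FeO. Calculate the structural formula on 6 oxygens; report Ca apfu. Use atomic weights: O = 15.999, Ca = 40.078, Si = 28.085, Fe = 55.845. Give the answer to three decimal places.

22.71 wt% CaO ÷ 56.077 g/mol = 0.40498 mol, giving 0.40498 Ca and 0.40498 O.
28.89 wt% FeO ÷ 71.844 g/mol = 0.40212 mol, giving 0.40212 Fe and 0.40212 O.
48.28 wt% SiO2 ÷ 60.083 g/mol = 0.80356 mol, giving 0.80356 Si and 1.60712 O.
Oxygen sums to 2.41422; scaling by 6/2.41422 = 2.48527 puts the formula on 6 O.
Ca: 0.40498 × 2.48527 = 1.006 atoms per formula unit.

1.006 Ca apfu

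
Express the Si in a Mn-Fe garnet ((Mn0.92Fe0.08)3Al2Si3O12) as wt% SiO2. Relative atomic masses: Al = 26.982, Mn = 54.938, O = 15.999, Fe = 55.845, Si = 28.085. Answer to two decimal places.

M((Mn0.92Fe0.08)3Al2Si3O12) = 495.239 g/mol; M(SiO2) = 60.083 g/mol.
Moles SiO2 per formula unit = 3 Si ÷ 1 = 3.0000.
SiO2 fraction = (3.0000 × 60.083) / 495.239 = 180.249/495.239 = 0.3640.

36.40 wt%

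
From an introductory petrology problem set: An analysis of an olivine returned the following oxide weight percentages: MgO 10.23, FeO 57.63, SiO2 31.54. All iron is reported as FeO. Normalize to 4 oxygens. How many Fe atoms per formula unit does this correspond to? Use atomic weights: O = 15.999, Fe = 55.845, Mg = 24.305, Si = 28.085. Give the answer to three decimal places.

MgO (M=40.304): mol = 0.25382; Mg = 0.25382, O = 0.25382.
FeO (M=71.844): mol = 0.80215; Fe = 0.80215, O = 0.80215.
SiO2 (M=60.083): mol = 0.52494; Si = 0.52494, O = 1.04988.
ΣO = 2.10585; factor = 4/ΣO = 1.89947.
Fe apfu = 0.80215 × 1.89947 = 1.524.

1.524 Fe apfu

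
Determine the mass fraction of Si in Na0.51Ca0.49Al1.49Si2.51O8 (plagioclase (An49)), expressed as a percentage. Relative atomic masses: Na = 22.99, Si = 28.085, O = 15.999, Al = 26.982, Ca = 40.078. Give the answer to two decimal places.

26.10 wt%

Molar mass of Na0.51Ca0.49Al1.49Si2.51O8: 0.51·22.99 + 0.49·40.078 + 1.49·26.982 + 2.51·28.085 + 8·15.999 = 270.052 g/mol.
Mass of Si per formula unit: 2.51 × 28.085 = 70.493 g.
Weight fraction Si = 70.493 / 270.052 = 0.2610.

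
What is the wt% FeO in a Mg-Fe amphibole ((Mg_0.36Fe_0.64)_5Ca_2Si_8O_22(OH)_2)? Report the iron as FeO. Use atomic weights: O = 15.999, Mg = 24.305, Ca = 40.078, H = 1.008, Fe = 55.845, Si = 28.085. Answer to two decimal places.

Molar mass of (Mg_0.36Fe_0.64)_5Ca_2Si_8O_22(OH)_2 = 1.80*24.305 + 3.20*55.845 + 2*40.078 + 8*28.085 + 24*15.999 + 2*1.008 = 913.281 g/mol.
Each formula unit contains 3.20 Fe, equivalent to 3.20/1 = 3.2000 mol FeO.
M(FeO) = 1×55.845 + 1×15.999 = 71.844 g/mol.
Mass of FeO per formula unit = 3.2000 × 71.844 = 229.901 g.
FeO wt% = 229.901 / 913.281 × 100 = 25.17%.

25.17 wt%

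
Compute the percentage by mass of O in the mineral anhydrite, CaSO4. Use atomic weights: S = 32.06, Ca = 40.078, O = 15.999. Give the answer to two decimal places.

47.01 wt%

Molar mass of CaSO4: 1·40.078 + 1·32.06 + 4·15.999 = 136.134 g/mol.
Mass of O per formula unit: 4 × 15.999 = 63.996 g.
Weight fraction O = 63.996 / 136.134 = 0.4701.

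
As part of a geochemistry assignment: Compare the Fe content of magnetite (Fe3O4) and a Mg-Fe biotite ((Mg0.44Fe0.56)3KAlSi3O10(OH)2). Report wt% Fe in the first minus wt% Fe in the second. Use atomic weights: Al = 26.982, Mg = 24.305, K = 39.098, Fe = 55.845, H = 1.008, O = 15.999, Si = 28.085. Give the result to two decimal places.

Fe in Fe3O4: molar mass 231.531 g/mol; 3×55.845 = 167.535 g → 72.36 wt%.
Fe in (Mg0.44Fe0.56)3KAlSi3O10(OH)2: molar mass 470.241 g/mol; 1.68×55.845 = 93.820 g → 19.95 wt%.
Difference = 72.36 − 19.95 = 52.41 percentage points.

52.41 percentage points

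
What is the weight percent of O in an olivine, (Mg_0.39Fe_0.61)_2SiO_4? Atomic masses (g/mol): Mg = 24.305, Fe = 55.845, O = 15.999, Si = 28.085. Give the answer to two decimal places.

35.72 wt%

M((Mg_0.39Fe_0.61)_2SiO_4) = 179.170 g/mol.
O contributes 4 × 15.999 = 63.996 g per mole.
63.996/179.170 = 0.3572 → 35.72%.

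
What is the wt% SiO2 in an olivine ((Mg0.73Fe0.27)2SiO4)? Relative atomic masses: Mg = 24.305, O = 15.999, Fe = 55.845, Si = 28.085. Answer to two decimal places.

38.09 wt%

M((Mg0.73Fe0.27)2SiO4) = 157.723 g/mol; M(SiO2) = 60.083 g/mol.
Moles SiO2 per formula unit = 1 Si ÷ 1 = 1.0000.
SiO2 fraction = (1.0000 × 60.083) / 157.723 = 60.083/157.723 = 0.3809.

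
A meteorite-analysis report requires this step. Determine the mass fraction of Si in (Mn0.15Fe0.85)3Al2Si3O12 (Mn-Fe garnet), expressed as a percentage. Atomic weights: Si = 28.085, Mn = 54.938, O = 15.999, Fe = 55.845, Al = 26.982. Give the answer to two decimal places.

16.94 wt%

Formula mass = 0.45*54.938 + 2.55*55.845 + 2*26.982 + 3*28.085 + 12*15.999 = 497.334 g/mol, of which 84.255 g is Si.
So Si makes up 84.255/497.334 = 0.1694 of the mass, i.e. 16.94%.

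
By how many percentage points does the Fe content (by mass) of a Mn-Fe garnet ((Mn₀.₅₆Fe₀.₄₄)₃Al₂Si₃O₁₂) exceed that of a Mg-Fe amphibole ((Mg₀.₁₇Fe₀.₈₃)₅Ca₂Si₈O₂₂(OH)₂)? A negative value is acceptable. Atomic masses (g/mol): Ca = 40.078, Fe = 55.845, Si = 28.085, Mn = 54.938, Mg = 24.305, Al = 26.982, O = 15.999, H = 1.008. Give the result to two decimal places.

-9.71 percentage points

First mineral: 73.715 g Fe in 496.218 g formula = 14.86 wt% Fe.
Second mineral: 231.757 g Fe in 943.244 g formula = 24.57 wt% Fe.
14.86% − 24.57% gives a difference of -9.71 percentage points.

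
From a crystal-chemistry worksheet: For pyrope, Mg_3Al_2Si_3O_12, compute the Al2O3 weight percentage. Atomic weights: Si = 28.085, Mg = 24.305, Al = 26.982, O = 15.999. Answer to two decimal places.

25.29 wt%

Formula mass = 403.122 g/mol.
2 Al → 1.0000 mol Al2O3 per formula unit; M(Al2O3) = 101.961, so Al2O3 mass = 101.961 g.
101.961/403.122 × 100 = 25.29 wt%.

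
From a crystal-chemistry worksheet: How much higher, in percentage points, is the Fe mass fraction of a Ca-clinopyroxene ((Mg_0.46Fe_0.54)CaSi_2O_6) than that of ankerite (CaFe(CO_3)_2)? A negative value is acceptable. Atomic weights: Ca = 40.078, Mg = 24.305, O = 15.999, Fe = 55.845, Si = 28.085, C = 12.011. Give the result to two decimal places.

Fe in (Mg_0.46Fe_0.54)CaSi_2O_6: molar mass 233.579 g/mol; 0.54×55.845 = 30.156 g → 12.91 wt%.
Fe in CaFe(CO_3)_2: molar mass 215.939 g/mol; 1×55.845 = 55.845 g → 25.86 wt%.
Difference = 12.91 − 25.86 = -12.95 percentage points.

-12.95 percentage points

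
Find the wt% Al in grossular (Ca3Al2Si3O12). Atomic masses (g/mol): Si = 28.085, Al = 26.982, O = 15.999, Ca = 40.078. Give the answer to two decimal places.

M(Ca3Al2Si3O12) = 450.441 g/mol.
Al contributes 2 × 26.982 = 53.964 g per mole.
53.964/450.441 = 0.1198 → 11.98%.

11.98 mass %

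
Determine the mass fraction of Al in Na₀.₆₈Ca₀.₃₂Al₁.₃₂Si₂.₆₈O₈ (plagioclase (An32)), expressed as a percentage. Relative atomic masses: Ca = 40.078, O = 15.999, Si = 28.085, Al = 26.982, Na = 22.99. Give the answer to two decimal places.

M(Na₀.₆₈Ca₀.₃₂Al₁.₃₂Si₂.₆₈O₈) = 267.334 g/mol.
Al contributes 1.32 × 26.982 = 35.616 g per mole.
35.616/267.334 = 0.1332 → 13.32%.

13.32 weight percent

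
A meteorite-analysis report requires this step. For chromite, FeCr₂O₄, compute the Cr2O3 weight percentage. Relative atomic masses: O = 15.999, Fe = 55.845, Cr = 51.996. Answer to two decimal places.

67.90 wt%

Molar mass of FeCr₂O₄ = 1·55.845 + 2·51.996 + 4·15.999 = 223.833 g/mol.
Each formula unit contains 2 Cr, equivalent to 2/2 = 1.0000 mol Cr2O3.
M(Cr2O3) = 2×51.996 + 3×15.999 = 151.989 g/mol.
Mass of Cr2O3 per formula unit = 1.0000 × 151.989 = 151.989 g.
Cr2O3 wt% = 151.989 / 223.833 × 100 = 67.90%.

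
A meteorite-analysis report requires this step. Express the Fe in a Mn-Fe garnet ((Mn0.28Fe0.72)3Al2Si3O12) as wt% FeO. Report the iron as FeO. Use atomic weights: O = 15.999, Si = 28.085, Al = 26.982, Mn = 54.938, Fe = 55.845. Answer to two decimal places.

Molar mass of (Mn0.28Fe0.72)3Al2Si3O12 = 0.84×54.938 + 2.16×55.845 + 2×26.982 + 3×28.085 + 12×15.999 = 496.980 g/mol.
Each formula unit contains 2.16 Fe, equivalent to 2.16/1 = 2.1600 mol FeO.
M(FeO) = 1×55.845 + 1×15.999 = 71.844 g/mol.
Mass of FeO per formula unit = 2.1600 × 71.844 = 155.183 g.
FeO wt% = 155.183 / 496.980 × 100 = 31.23%.

31.23 wt%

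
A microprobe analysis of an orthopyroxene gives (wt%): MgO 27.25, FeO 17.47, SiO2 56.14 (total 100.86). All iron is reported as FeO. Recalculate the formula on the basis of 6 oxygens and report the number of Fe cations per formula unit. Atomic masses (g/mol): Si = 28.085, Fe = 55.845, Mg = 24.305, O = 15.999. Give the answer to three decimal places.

27.25 wt% MgO ÷ 40.304 g/mol = 0.67611 mol, giving 0.67611 Mg and 0.67611 O.
17.47 wt% FeO ÷ 71.844 g/mol = 0.24317 mol, giving 0.24317 Fe and 0.24317 O.
56.14 wt% SiO2 ÷ 60.083 g/mol = 0.93437 mol, giving 0.93437 Si and 1.86874 O.
Oxygen sums to 2.78802; scaling by 6/2.78802 = 2.15206 puts the formula on 6 O.
Fe: 0.24317 × 2.15206 = 0.523 atoms per formula unit.

0.523 Fe apfu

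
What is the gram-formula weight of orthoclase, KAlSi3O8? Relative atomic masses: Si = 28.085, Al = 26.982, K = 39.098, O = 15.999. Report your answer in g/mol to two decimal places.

M = 1(39.098) + 1(26.982) + 3(28.085) + 8(15.999)

278.33 g/mol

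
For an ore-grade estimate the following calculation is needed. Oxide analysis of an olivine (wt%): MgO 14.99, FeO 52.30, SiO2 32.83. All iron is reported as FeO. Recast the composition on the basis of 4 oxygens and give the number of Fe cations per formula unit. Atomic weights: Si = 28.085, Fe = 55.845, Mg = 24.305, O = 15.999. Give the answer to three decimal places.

1.328 Fe apfu

MgO: 14.99/40.304 = 0.37192 mol → 0.37192 mol Mg, 0.37192 mol O.
FeO: 52.30/71.844 = 0.72797 mol → 0.72797 mol Fe, 0.72797 mol O.
SiO2: 32.83/60.083 = 0.54641 mol → 0.54641 mol Si, 1.09282 mol O.
Total oxygen = 2.19271 mol. Normalization factor = 4/2.19271 = 1.82423.
Fe per 4 O = 0.72797 × 1.82423 = 1.328.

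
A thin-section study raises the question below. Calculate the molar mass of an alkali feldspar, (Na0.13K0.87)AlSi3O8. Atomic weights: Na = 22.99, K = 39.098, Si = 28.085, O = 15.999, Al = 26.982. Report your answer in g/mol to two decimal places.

276.23 g/mol

M = 0.13·22.99 + 0.87·39.098 + 1·26.982 + 3·28.085 + 8·15.999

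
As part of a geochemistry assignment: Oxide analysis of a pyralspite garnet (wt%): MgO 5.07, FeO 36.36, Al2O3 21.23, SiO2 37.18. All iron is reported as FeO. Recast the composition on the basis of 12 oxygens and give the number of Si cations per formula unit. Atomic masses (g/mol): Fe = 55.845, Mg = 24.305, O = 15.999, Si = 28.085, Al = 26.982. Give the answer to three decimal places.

5.07 wt% MgO ÷ 40.304 g/mol = 0.12579 mol, giving 0.12579 Mg and 0.12579 O.
36.36 wt% FeO ÷ 71.844 g/mol = 0.50610 mol, giving 0.50610 Fe and 0.50610 O.
21.23 wt% Al2O3 ÷ 101.961 g/mol = 0.20822 mol, giving 0.41644 Al and 0.62466 O.
37.18 wt% SiO2 ÷ 60.083 g/mol = 0.61881 mol, giving 0.61881 Si and 1.23762 O.
Oxygen sums to 2.49417; scaling by 12/2.49417 = 4.81122 puts the formula on 12 O.
Si: 0.61881 × 4.81122 = 2.977 atoms per formula unit.

2.977 Si apfu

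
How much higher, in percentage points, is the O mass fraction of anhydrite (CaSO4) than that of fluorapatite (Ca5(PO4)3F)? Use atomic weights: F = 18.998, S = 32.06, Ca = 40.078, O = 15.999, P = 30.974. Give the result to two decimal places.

8.94 percentage points

First mineral: 63.996 g O in 136.134 g formula = 47.01 wt% O.
Second mineral: 191.988 g O in 504.298 g formula = 38.07 wt% O.
47.01% − 38.07% gives a difference of 8.94 percentage points.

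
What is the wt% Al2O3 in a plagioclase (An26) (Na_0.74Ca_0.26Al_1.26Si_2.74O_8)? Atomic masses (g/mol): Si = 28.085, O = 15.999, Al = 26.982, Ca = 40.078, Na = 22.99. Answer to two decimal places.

24.11 wt%

Formula mass = 266.375 g/mol.
1.26 Al → 0.6300 mol Al2O3 per formula unit; M(Al2O3) = 101.961, so Al2O3 mass = 64.235 g.
64.235/266.375 × 100 = 24.11 wt%.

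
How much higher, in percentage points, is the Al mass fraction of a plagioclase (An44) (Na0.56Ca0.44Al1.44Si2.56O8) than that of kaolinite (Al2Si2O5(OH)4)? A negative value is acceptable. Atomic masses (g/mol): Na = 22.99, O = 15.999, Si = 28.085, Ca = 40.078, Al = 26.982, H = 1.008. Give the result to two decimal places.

-6.47 percentage points

Al in Na0.56Ca0.44Al1.44Si2.56O8: molar mass 269.252 g/mol; 1.44×26.982 = 38.854 g → 14.43 wt%.
Al in Al2Si2O5(OH)4: molar mass 258.157 g/mol; 2×26.982 = 53.964 g → 20.90 wt%.
Difference = 14.43 − 20.90 = -6.47 percentage points.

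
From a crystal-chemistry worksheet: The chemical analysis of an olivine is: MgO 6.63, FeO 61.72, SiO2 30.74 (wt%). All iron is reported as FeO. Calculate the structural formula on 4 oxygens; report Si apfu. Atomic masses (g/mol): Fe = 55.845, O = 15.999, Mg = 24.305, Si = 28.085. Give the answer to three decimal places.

MgO: 6.63/40.304 = 0.16450 mol → 0.16450 mol Mg, 0.16450 mol O.
FeO: 61.72/71.844 = 0.85908 mol → 0.85908 mol Fe, 0.85908 mol O.
SiO2: 30.74/60.083 = 0.51163 mol → 0.51163 mol Si, 1.02326 mol O.
Total oxygen = 2.04684 mol. Normalization factor = 4/2.04684 = 1.95423.
Si per 4 O = 0.51163 × 1.95423 = 1.000.

1.000 Si apfu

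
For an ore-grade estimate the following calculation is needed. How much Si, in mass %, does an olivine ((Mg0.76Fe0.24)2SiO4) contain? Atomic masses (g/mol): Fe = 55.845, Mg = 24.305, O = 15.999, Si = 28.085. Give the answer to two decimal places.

Formula mass = 1.52×24.305 + 0.48×55.845 + 1×28.085 + 4×15.999 = 155.830 g/mol, of which 28.085 g is Si.
So Si makes up 28.085/155.830 = 0.1802 of the mass, i.e. 18.02%.

18.02 mass %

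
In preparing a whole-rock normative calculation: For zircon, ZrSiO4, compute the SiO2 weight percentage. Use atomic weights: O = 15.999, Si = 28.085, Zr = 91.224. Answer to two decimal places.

M(ZrSiO4) = 183.305 g/mol; M(SiO2) = 60.083 g/mol.
Moles SiO2 per formula unit = 1 Si ÷ 1 = 1.0000.
SiO2 fraction = (1.0000 × 60.083) / 183.305 = 60.083/183.305 = 0.3278.

32.78 wt%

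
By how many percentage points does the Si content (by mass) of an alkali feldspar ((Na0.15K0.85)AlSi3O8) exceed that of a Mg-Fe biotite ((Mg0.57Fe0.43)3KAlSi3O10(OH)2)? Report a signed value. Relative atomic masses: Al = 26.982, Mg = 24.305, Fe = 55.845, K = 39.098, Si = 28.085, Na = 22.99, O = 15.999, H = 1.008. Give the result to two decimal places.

12.14 percentage points

First mineral: 84.255 g Si in 275.911 g formula = 30.54 wt% Si.
Second mineral: 84.255 g Si in 457.941 g formula = 18.40 wt% Si.
30.54% − 18.40% gives a difference of 12.14 percentage points.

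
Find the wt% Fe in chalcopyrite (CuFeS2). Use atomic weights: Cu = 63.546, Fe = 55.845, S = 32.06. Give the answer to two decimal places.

M(CuFeS2) = 183.511 g/mol.
Fe contributes 1 × 55.845 = 55.845 g per mole.
55.845/183.511 = 0.3043 → 30.43%.

30.43 wt%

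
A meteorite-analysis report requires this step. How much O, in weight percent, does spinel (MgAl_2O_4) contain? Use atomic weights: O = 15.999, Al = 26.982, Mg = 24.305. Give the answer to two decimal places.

44.98 weight percent

M(MgAl_2O_4) = 142.265 g/mol.
O contributes 4 × 15.999 = 63.996 g per mole.
63.996/142.265 = 0.4498 → 44.98%.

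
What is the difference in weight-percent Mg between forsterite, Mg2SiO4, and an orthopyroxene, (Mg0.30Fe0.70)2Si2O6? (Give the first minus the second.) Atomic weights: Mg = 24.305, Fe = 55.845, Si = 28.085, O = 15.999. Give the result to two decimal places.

28.60 percentage points

Mg in Mg2SiO4: molar mass 140.691 g/mol; 2×24.305 = 48.610 g → 34.55 wt%.
Mg in (Mg0.30Fe0.70)2Si2O6: molar mass 244.930 g/mol; 0.60×24.305 = 14.583 g → 5.95 wt%.
Difference = 34.55 − 5.95 = 28.60 percentage points.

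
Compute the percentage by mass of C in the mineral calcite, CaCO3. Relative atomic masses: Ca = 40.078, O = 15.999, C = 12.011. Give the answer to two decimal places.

Formula mass = 1×40.078 + 1×12.011 + 3×15.999 = 100.086 g/mol, of which 12.011 g is C.
So C makes up 12.011/100.086 = 0.1200 of the mass, i.e. 12.00%.

12.00 weight percent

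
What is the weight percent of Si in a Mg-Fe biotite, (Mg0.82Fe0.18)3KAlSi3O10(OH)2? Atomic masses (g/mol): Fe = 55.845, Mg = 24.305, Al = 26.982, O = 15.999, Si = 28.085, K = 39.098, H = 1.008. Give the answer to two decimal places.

Molar mass of (Mg0.82Fe0.18)3KAlSi3O10(OH)2: 2.46·24.305 + 0.54·55.845 + 1·39.098 + 1·26.982 + 3·28.085 + 12·15.999 + 2·1.008 = 434.286 g/mol.
Mass of Si per formula unit: 3 × 28.085 = 84.255 g.
Weight fraction Si = 84.255 / 434.286 = 0.1940.

19.40 wt%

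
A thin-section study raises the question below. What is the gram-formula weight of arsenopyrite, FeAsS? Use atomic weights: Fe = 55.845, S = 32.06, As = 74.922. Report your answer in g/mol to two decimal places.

162.83 g/mol

Fe: 1 × 55.845 = 55.8450
As: 1 × 74.922 = 74.9220
S: 1 × 32.06 = 32.0600
Summing the contributions gives the formula mass.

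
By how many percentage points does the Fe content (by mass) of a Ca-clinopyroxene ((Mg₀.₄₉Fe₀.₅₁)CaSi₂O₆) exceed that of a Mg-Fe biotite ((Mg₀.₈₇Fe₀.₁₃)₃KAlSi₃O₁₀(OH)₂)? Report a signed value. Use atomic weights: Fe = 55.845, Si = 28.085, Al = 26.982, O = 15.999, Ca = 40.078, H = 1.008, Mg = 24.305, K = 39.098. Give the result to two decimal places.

7.17 percentage points

Fe in (Mg₀.₄₉Fe₀.₅₁)CaSi₂O₆: molar mass 232.632 g/mol; 0.51×55.845 = 28.481 g → 12.24 wt%.
Fe in (Mg₀.₈₇Fe₀.₁₃)₃KAlSi₃O₁₀(OH)₂: molar mass 429.555 g/mol; 0.39×55.845 = 21.780 g → 5.07 wt%.
Difference = 12.24 − 5.07 = 7.17 percentage points.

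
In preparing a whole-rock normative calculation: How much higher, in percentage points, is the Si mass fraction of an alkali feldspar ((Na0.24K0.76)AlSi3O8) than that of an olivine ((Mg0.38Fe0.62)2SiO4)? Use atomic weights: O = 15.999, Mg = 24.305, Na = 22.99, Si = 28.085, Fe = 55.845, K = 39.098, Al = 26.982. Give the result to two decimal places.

M((Na0.24K0.76)AlSi3O8) = 274.461 g/mol, so wt% Si = 84.255/274.461 × 100 = 30.70%.
M((Mg0.38Fe0.62)2SiO4) = 179.801 g/mol, so wt% Si = 28.085/179.801 × 100 = 15.62%.
30.70 − 15.62 = 15.08 pp.

15.08 percentage points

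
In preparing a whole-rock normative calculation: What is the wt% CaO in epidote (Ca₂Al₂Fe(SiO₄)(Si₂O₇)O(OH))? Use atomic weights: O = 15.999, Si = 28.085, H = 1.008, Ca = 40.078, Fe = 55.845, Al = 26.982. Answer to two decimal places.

23.21 wt%

Molar mass of Ca₂Al₂Fe(SiO₄)(Si₂O₇)O(OH) = 2*40.078 + 2*26.982 + 1*55.845 + 3*28.085 + 13*15.999 + 1*1.008 = 483.215 g/mol.
Each formula unit contains 2 Ca, equivalent to 2/1 = 2.0000 mol CaO.
M(CaO) = 1×40.078 + 1×15.999 = 56.077 g/mol.
Mass of CaO per formula unit = 2.0000 × 56.077 = 112.154 g.
CaO wt% = 112.154 / 483.215 × 100 = 23.21%.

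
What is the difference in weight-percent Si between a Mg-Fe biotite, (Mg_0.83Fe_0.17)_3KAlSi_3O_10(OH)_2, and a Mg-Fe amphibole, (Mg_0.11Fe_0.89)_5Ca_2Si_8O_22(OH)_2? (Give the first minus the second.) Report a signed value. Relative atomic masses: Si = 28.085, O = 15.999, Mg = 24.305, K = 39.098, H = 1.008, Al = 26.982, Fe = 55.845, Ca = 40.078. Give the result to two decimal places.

-4.14 percentage points

First mineral: 84.255 g Si in 433.339 g formula = 19.44 wt% Si.
Second mineral: 224.680 g Si in 952.706 g formula = 23.58 wt% Si.
19.44% − 23.58% gives a difference of -4.14 percentage points.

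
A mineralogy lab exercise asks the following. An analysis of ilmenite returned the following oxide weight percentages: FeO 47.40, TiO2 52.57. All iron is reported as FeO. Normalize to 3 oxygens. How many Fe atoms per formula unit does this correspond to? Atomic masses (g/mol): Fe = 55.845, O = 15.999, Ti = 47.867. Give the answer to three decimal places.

FeO: 47.40/71.844 = 0.65976 mol → 0.65976 mol Fe, 0.65976 mol O.
TiO2: 52.57/79.865 = 0.65824 mol → 0.65824 mol Ti, 1.31648 mol O.
Total oxygen = 1.97624 mol. Normalization factor = 3/1.97624 = 1.51803.
Fe per 3 O = 0.65976 × 1.51803 = 1.002.

1.002 Fe apfu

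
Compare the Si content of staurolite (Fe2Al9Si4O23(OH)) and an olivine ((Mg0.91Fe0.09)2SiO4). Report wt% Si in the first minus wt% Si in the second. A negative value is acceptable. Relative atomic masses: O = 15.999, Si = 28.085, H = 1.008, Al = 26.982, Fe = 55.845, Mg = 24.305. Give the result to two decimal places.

First mineral: 112.340 g Si in 851.852 g formula = 13.19 wt% Si.
Second mineral: 28.085 g Si in 146.368 g formula = 19.19 wt% Si.
13.19% − 19.19% gives a difference of -6.00 percentage points.

-6.00 percentage points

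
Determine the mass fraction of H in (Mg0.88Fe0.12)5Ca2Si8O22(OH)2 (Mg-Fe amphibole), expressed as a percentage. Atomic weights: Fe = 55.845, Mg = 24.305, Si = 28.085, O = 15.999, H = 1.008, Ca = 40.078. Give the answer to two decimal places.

0.24 wt%

Molar mass of (Mg0.88Fe0.12)5Ca2Si8O22(OH)2: 4.40·24.305 + 0.60·55.845 + 2·40.078 + 8·28.085 + 24·15.999 + 2·1.008 = 831.277 g/mol.
Mass of H per formula unit: 2 × 1.008 = 2.016 g.
Weight fraction H = 2.016 / 831.277 = 0.0024.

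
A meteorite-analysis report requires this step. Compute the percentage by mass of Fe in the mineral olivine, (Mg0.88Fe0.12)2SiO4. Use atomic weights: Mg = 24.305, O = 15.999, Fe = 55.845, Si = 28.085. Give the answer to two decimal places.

Formula mass = 1.76·24.305 + 0.24·55.845 + 1·28.085 + 4·15.999 = 148.261 g/mol, of which 13.403 g is Fe.
So Fe makes up 13.403/148.261 = 0.0904 of the mass, i.e. 9.04%.

9.04 wt%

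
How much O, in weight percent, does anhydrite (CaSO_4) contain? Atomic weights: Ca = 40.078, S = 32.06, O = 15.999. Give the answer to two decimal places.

47.01 weight percent

M(CaSO_4) = 136.134 g/mol.
O contributes 4 × 15.999 = 63.996 g per mole.
63.996/136.134 = 0.4701 → 47.01%.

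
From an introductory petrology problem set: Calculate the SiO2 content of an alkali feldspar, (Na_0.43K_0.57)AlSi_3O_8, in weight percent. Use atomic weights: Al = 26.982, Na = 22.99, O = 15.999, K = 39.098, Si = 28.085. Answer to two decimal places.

66.41 wt%

M((Na_0.43K_0.57)AlSi_3O_8) = 271.401 g/mol; M(SiO2) = 60.083 g/mol.
Moles SiO2 per formula unit = 3 Si ÷ 1 = 3.0000.
SiO2 fraction = (3.0000 × 60.083) / 271.401 = 180.249/271.401 = 0.6641.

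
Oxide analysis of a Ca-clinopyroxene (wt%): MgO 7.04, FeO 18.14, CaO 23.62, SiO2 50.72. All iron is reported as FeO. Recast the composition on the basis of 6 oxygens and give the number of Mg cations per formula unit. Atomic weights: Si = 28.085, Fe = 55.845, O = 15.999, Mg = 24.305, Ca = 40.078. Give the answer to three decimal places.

0.413 Mg apfu

MgO: 7.04/40.304 = 0.17467 mol → 0.17467 mol Mg, 0.17467 mol O.
FeO: 18.14/71.844 = 0.25249 mol → 0.25249 mol Fe, 0.25249 mol O.
CaO: 23.62/56.077 = 0.42121 mol → 0.42121 mol Ca, 0.42121 mol O.
SiO2: 50.72/60.083 = 0.84417 mol → 0.84417 mol Si, 1.68834 mol O.
Total oxygen = 2.53671 mol. Normalization factor = 6/2.53671 = 2.36527.
Mg per 6 O = 0.17467 × 2.36527 = 0.413.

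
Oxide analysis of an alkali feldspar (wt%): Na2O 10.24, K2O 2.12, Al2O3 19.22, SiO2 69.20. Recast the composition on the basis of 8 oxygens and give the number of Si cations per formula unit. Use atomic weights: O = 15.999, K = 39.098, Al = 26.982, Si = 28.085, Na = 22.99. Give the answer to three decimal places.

10.24 wt% Na2O ÷ 61.979 g/mol = 0.16522 mol, giving 0.33044 Na and 0.16522 O.
2.12 wt% K2O ÷ 94.195 g/mol = 0.02251 mol, giving 0.04502 K and 0.02251 O.
19.22 wt% Al2O3 ÷ 101.961 g/mol = 0.18850 mol, giving 0.37700 Al and 0.56550 O.
69.20 wt% SiO2 ÷ 60.083 g/mol = 1.15174 mol, giving 1.15174 Si and 2.30348 O.
Oxygen sums to 3.05671; scaling by 8/3.05671 = 2.61719 puts the formula on 8 O.
Si: 1.15174 × 2.61719 = 3.014 atoms per formula unit.

3.014 Si apfu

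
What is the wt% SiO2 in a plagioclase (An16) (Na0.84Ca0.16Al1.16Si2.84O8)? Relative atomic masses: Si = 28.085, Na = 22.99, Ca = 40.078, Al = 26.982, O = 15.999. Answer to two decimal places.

Molar mass of Na0.84Ca0.16Al1.16Si2.84O8 = 0.84×22.99 + 0.16×40.078 + 1.16×26.982 + 2.84×28.085 + 8×15.999 = 264.777 g/mol.
Each formula unit contains 2.84 Si, equivalent to 2.84/1 = 2.8400 mol SiO2.
M(SiO2) = 1×28.085 + 2×15.999 = 60.083 g/mol.
Mass of SiO2 per formula unit = 2.8400 × 60.083 = 170.636 g.
SiO2 wt% = 170.636 / 264.777 × 100 = 64.45%.

64.45 wt%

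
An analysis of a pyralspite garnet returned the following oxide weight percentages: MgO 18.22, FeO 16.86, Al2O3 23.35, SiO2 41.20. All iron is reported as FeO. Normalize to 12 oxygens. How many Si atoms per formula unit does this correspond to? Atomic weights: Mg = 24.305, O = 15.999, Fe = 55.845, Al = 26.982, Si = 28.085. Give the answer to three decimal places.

MgO: 18.22/40.304 = 0.45206 mol → 0.45206 mol Mg, 0.45206 mol O.
FeO: 16.86/71.844 = 0.23468 mol → 0.23468 mol Fe, 0.23468 mol O.
Al2O3: 23.35/101.961 = 0.22901 mol → 0.45802 mol Al, 0.68703 mol O.
SiO2: 41.20/60.083 = 0.68572 mol → 0.68572 mol Si, 1.37144 mol O.
Total oxygen = 2.74521 mol. Normalization factor = 12/2.74521 = 4.37125.
Si per 12 O = 0.68572 × 4.37125 = 2.997.

2.997 Si apfu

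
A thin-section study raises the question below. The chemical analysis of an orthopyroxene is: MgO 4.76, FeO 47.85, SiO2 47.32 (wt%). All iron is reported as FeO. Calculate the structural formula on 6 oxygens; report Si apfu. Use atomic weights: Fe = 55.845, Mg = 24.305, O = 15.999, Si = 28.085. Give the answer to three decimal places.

2.003 Si apfu

MgO (M=40.304): mol = 0.11810; Mg = 0.11810, O = 0.11810.
FeO (M=71.844): mol = 0.66603; Fe = 0.66603, O = 0.66603.
SiO2 (M=60.083): mol = 0.78758; Si = 0.78758, O = 1.57516.
ΣO = 2.35929; factor = 6/ΣO = 2.54314.
Si apfu = 0.78758 × 2.54314 = 2.003.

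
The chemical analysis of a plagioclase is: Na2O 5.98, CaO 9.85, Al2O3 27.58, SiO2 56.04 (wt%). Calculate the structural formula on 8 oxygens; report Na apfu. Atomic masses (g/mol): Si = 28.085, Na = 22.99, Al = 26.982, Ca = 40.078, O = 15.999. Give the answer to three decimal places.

0.523 Na apfu

Na2O: 5.98/61.979 = 0.09648 mol → 0.19296 mol Na, 0.09648 mol O.
CaO: 9.85/56.077 = 0.17565 mol → 0.17565 mol Ca, 0.17565 mol O.
Al2O3: 27.58/101.961 = 0.27050 mol → 0.54100 mol Al, 0.81150 mol O.
SiO2: 56.04/60.083 = 0.93271 mol → 0.93271 mol Si, 1.86542 mol O.
Total oxygen = 2.94905 mol. Normalization factor = 8/2.94905 = 2.71274.
Na per 8 O = 0.19296 × 2.71274 = 0.523.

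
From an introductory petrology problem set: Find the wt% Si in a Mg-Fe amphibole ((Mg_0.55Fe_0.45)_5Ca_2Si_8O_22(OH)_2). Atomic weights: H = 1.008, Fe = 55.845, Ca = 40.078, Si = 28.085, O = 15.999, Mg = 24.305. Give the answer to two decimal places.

25.44 wt%

M((Mg_0.55Fe_0.45)_5Ca_2Si_8O_22(OH)_2) = 883.318 g/mol.
Si contributes 8 × 28.085 = 224.680 g per mole.
224.680/883.318 = 0.2544 → 25.44%.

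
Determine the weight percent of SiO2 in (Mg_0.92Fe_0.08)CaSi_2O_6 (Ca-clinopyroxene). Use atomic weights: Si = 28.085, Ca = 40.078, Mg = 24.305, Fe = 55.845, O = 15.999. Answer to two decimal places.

Molar mass of (Mg_0.92Fe_0.08)CaSi_2O_6 = 0.92*24.305 + 0.08*55.845 + 1*40.078 + 2*28.085 + 6*15.999 = 219.070 g/mol.
Each formula unit contains 2 Si, equivalent to 2/1 = 2.0000 mol SiO2.
M(SiO2) = 1×28.085 + 2×15.999 = 60.083 g/mol.
Mass of SiO2 per formula unit = 2.0000 × 60.083 = 120.166 g.
SiO2 wt% = 120.166 / 219.070 × 100 = 54.85%.

54.85 wt%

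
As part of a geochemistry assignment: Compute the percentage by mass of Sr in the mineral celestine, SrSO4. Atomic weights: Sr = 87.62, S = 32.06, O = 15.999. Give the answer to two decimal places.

Formula mass = 1*87.62 + 1*32.06 + 4*15.999 = 183.676 g/mol, of which 87.620 g is Sr.
So Sr makes up 87.620/183.676 = 0.4770 of the mass, i.e. 47.70%.

47.70 mass %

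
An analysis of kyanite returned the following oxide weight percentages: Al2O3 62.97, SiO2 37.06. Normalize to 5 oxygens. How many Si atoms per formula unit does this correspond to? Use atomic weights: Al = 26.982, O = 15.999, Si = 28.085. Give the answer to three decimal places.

0.999 Si apfu

62.97 wt% Al2O3 ÷ 101.961 g/mol = 0.61759 mol, giving 1.23518 Al and 1.85277 O.
37.06 wt% SiO2 ÷ 60.083 g/mol = 0.61681 mol, giving 0.61681 Si and 1.23362 O.
Oxygen sums to 3.08639; scaling by 5/3.08639 = 1.62002 puts the formula on 5 O.
Si: 0.61681 × 1.62002 = 0.999 atoms per formula unit.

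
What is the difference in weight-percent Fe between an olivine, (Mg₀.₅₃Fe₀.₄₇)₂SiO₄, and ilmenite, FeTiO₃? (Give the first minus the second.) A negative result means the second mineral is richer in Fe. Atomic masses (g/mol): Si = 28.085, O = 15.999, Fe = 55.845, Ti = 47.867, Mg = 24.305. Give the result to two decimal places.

M((Mg₀.₅₃Fe₀.₄₇)₂SiO₄) = 170.339 g/mol, so wt% Fe = 52.494/170.339 × 100 = 30.82%.
M(FeTiO₃) = 151.709 g/mol, so wt% Fe = 55.845/151.709 × 100 = 36.81%.
30.82 − 36.81 = -5.99 pp.

-5.99 percentage points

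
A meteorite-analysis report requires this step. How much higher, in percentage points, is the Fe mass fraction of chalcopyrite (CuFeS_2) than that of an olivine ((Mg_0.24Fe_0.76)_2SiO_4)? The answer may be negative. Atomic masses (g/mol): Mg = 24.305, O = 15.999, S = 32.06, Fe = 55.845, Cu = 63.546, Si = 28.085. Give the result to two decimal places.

-14.57 percentage points

M(CuFeS_2) = 183.511 g/mol, so wt% Fe = 55.845/183.511 × 100 = 30.43%.
M((Mg_0.24Fe_0.76)_2SiO_4) = 188.632 g/mol, so wt% Fe = 84.884/188.632 × 100 = 45.00%.
30.43 − 45.00 = -14.57 pp.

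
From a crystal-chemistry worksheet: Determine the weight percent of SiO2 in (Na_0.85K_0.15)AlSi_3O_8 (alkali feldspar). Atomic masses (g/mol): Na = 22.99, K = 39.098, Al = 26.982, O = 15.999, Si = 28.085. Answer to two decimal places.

Formula mass = 264.635 g/mol.
3 Si → 3.0000 mol SiO2 per formula unit; M(SiO2) = 60.083, so SiO2 mass = 180.249 g.
180.249/264.635 × 100 = 68.11 wt%.

68.11 wt%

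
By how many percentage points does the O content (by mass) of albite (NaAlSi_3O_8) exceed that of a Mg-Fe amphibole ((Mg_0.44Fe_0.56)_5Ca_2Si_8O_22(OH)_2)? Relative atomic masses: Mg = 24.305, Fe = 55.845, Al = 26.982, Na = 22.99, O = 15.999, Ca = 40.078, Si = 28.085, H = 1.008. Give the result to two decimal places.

M(NaAlSi_3O_8) = 262.219 g/mol, so wt% O = 127.992/262.219 × 100 = 48.81%.
M((Mg_0.44Fe_0.56)_5Ca_2Si_8O_22(OH)_2) = 900.665 g/mol, so wt% O = 383.976/900.665 × 100 = 42.63%.
48.81 − 42.63 = 6.18 pp.

6.18 percentage points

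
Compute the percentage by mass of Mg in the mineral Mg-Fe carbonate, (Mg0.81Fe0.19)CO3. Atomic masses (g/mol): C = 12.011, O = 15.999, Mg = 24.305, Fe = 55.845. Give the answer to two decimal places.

Formula mass = 0.81*24.305 + 0.19*55.845 + 1*12.011 + 3*15.999 = 90.306 g/mol, of which 19.687 g is Mg.
So Mg makes up 19.687/90.306 = 0.2180 of the mass, i.e. 21.80%.

21.80 mass %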